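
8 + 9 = 17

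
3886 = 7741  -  3855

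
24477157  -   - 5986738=30463895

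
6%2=0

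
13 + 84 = 97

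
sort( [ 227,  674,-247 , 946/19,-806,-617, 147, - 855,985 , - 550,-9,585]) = [-855,-806,- 617, -550, - 247,-9, 946/19,147, 227,  585, 674, 985 ] 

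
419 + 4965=5384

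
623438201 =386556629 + 236881572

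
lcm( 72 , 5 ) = 360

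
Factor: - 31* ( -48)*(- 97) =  - 2^4*3^1*31^1*  97^1  =  -144336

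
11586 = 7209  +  4377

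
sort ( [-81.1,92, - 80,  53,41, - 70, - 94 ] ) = [-94, - 81.1, - 80 , - 70,  41,53, 92] 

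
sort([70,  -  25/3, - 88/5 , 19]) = [ - 88/5, - 25/3,19,  70 ] 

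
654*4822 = 3153588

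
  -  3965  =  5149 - 9114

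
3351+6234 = 9585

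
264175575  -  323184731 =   -  59009156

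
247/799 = 247/799 = 0.31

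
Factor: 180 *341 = 2^2*3^2*5^1 * 11^1 * 31^1 =61380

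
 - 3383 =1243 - 4626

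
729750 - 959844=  - 230094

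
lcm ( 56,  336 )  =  336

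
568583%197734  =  173115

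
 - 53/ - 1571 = 53/1571 = 0.03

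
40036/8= 10009/2 = 5004.50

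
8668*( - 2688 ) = -23299584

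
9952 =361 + 9591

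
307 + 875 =1182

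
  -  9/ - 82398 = 3/27466 =0.00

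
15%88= 15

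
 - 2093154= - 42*49837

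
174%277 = 174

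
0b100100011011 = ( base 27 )359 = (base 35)1vl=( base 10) 2331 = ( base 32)28r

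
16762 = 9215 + 7547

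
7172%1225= 1047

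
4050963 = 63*64301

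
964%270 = 154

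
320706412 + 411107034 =731813446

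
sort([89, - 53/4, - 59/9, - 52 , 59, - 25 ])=[ -52, - 25 ,-53/4, - 59/9,59,89]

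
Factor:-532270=  -  2^1*5^1*17^1 * 31^1 * 101^1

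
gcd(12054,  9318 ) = 6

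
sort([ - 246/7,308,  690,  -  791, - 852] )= [ - 852, -791, - 246/7, 308, 690 ]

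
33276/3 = 11092 = 11092.00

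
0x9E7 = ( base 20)66f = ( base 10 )2535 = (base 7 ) 10251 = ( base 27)3CO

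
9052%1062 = 556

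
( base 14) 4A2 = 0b1110011110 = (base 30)10q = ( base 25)1c1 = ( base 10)926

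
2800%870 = 190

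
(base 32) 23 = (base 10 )67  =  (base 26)2F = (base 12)57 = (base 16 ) 43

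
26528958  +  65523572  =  92052530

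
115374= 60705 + 54669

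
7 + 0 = 7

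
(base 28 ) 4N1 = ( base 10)3781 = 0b111011000101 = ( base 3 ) 12012001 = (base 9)5161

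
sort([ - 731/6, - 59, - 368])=[ - 368, - 731/6, - 59 ]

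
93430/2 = 46715 = 46715.00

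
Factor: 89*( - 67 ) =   -  5963= - 67^1*89^1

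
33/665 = 33/665 = 0.05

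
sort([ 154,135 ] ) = [ 135, 154 ]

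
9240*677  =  6255480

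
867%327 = 213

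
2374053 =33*71941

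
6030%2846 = 338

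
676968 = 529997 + 146971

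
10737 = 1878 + 8859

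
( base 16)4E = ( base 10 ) 78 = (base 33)2C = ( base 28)2M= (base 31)2G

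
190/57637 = 190/57637 =0.00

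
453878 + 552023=1005901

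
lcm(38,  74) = 1406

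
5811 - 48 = 5763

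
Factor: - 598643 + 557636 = -41007 =-3^1*13669^1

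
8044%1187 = 922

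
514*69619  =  35784166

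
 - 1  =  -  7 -- 6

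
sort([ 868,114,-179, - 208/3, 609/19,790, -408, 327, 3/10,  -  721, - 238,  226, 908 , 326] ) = [-721,- 408 , - 238,  -  179,  -  208/3, 3/10, 609/19 , 114,226,  326, 327 , 790,868,908] 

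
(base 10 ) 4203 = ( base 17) E94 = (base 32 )43b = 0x106b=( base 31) 4BI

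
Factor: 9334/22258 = 13^1*31^( -1) = 13/31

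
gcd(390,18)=6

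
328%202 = 126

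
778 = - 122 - -900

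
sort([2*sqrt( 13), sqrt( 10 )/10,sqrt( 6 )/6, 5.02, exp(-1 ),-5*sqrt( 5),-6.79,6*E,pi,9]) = [ - 5*sqrt( 5 ),-6.79,sqrt (10 )/10, exp ( - 1 ), sqrt(6 )/6,pi,5.02, 2 *sqrt( 13 ),9,6*E]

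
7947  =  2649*3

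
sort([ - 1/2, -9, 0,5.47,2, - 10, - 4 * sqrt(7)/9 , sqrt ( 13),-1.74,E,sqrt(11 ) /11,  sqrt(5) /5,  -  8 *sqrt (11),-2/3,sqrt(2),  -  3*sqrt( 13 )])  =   [ - 8*sqrt ( 11), - 3 * sqrt(13 ),-10, - 9, - 1.74, - 4*sqrt(7 ) /9, - 2/3, - 1/2,0,sqrt(11 )/11, sqrt( 5 )/5,sqrt( 2 ), 2,E, sqrt( 13 ), 5.47]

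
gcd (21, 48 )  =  3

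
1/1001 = 1/1001 = 0.00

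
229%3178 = 229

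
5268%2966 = 2302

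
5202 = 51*102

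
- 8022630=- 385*20838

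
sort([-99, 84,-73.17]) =[ - 99, - 73.17,84]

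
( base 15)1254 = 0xf40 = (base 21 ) 8hj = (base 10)3904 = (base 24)6ig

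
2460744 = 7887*312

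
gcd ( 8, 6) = 2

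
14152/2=7076 = 7076.00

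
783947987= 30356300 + 753591687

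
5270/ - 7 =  - 753  +  1/7 =- 752.86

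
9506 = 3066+6440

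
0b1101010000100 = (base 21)F85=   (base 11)5111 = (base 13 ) 3122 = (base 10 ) 6788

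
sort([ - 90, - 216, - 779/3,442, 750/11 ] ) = [-779/3 ,-216, - 90,750/11,442 ]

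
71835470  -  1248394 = 70587076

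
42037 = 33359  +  8678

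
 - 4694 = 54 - 4748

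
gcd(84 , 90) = 6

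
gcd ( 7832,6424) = 88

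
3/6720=1/2240 = 0.00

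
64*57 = 3648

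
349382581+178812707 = 528195288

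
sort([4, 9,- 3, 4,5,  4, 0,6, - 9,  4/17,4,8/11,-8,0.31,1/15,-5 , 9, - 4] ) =[ - 9 , - 8,-5, - 4, - 3, 0,1/15, 4/17,0.31 , 8/11,  4,4,4,4, 5, 6,9, 9] 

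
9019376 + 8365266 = 17384642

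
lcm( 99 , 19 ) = 1881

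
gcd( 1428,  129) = 3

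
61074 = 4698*13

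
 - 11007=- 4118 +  - 6889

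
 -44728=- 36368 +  - 8360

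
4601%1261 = 818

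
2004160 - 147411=1856749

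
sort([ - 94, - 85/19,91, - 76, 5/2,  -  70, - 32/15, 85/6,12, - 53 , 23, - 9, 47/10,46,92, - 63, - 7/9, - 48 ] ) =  [ - 94 , - 76,-70, - 63, - 53, - 48, - 9,-85/19,- 32/15, - 7/9,5/2, 47/10, 12,85/6,  23, 46,91, 92 ] 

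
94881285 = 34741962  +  60139323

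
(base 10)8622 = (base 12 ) 4BA6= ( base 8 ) 20656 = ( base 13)3C03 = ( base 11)6529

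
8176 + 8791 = 16967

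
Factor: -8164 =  - 2^2*13^1 *157^1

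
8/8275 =8/8275 = 0.00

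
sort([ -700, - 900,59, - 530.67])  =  [ - 900, - 700, - 530.67, 59] 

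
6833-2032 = 4801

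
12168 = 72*169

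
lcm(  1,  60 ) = 60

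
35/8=35/8 = 4.38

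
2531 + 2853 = 5384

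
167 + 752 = 919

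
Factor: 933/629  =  3^1*17^(-1) * 37^ ( - 1 )*311^1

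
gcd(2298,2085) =3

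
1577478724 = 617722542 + 959756182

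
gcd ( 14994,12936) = 294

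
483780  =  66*7330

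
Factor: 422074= 2^1 *239^1*883^1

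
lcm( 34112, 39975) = 2558400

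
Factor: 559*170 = 95030 = 2^1*5^1*13^1 * 17^1*43^1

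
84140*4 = 336560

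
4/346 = 2/173= 0.01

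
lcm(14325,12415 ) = 186225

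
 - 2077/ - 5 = 415 + 2/5 = 415.40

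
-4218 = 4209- 8427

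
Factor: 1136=2^4*71^1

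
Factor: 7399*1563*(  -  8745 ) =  - 101132750565 = - 3^2* 5^1*  7^2 * 11^1 *53^1*151^1*521^1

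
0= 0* 528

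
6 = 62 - 56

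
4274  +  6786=11060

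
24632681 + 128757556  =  153390237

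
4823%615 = 518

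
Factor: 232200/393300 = 2^1*3^1*19^(  -  1) * 23^( - 1) * 43^1 = 258/437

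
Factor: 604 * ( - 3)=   -  1812 = - 2^2*3^1*151^1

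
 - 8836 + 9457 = 621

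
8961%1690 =511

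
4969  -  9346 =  - 4377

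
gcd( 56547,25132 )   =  6283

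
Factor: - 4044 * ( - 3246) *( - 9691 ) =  - 127212051384 = - 2^3 * 3^2*11^1*337^1*541^1*881^1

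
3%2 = 1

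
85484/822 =103 + 409/411= 104.00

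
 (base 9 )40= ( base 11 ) 33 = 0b100100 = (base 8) 44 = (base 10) 36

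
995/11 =90+5/11 = 90.45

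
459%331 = 128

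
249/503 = 249/503 = 0.50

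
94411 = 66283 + 28128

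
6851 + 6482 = 13333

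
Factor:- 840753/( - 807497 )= 3^3 * 43^(-1 )*89^( - 1 )*211^ ( - 1 ) *31139^1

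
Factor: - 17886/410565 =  - 2^1*5^(-1 ) * 11^1 * 101^(- 1 )  =  - 22/505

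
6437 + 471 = 6908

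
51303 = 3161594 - 3110291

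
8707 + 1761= 10468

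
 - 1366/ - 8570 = 683/4285 = 0.16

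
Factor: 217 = 7^1*31^1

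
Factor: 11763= 3^2*1307^1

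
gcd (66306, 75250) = 86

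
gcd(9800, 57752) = 8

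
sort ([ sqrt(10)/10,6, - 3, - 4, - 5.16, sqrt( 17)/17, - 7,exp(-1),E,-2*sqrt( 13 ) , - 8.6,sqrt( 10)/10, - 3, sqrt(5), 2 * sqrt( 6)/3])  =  [ - 8.6, - 2*sqrt( 13), - 7 , - 5.16,-4, - 3,-3,sqrt( 17)/17, sqrt( 10)/10,sqrt( 10 )/10, exp( - 1),2*sqrt(6) /3,sqrt( 5),E,6]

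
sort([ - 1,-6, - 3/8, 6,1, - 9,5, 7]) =[ - 9,-6,- 1, - 3/8,1,5,6,7 ] 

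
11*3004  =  33044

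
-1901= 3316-5217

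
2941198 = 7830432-4889234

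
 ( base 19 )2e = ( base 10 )52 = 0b110100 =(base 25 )22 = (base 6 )124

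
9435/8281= 9435/8281 = 1.14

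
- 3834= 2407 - 6241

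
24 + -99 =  - 75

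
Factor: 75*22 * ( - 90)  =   - 148500= - 2^2 *3^3* 5^3 * 11^1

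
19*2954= 56126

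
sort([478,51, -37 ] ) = [  -  37,51,478]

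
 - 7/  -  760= 7/760 = 0.01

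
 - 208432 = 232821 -441253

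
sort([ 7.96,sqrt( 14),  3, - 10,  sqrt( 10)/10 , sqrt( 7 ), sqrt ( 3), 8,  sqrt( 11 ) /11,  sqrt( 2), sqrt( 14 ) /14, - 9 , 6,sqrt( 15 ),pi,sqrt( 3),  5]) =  [ - 10,-9, sqrt( 14 )/14,sqrt(11 ) /11, sqrt( 10)/10,sqrt( 2), sqrt( 3), sqrt( 3) , sqrt( 7),  3,pi, sqrt(14),  sqrt( 15), 5,  6, 7.96,8]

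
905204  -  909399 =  - 4195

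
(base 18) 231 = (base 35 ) k3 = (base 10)703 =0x2bf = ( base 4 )22333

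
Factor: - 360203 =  - 23^1*15661^1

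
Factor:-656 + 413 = -243 =-3^5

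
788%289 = 210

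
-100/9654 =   -  50/4827=- 0.01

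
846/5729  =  846/5729 = 0.15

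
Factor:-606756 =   -  2^2*3^1* 59^1*857^1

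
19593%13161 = 6432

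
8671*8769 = 76035999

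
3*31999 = 95997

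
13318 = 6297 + 7021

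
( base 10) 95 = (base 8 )137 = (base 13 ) 74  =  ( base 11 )87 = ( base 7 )164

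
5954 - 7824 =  - 1870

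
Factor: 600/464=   75/58 = 2^( - 1 )*3^1*5^2*29^( - 1)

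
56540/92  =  614 + 13/23=614.57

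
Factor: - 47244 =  - 2^2*3^1*31^1*127^1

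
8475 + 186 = 8661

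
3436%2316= 1120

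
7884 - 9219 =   -  1335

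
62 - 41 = 21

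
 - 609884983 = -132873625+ - 477011358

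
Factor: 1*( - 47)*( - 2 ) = 94 = 2^1*47^1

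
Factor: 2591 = 2591^1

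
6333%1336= 989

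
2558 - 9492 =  - 6934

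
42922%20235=2452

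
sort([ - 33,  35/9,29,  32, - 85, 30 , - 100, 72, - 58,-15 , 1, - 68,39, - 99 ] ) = [ - 100,  -  99, -85,- 68,-58, - 33,-15, 1,  35/9 , 29, 30,32, 39, 72 ] 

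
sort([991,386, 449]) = [ 386, 449, 991]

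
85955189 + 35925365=121880554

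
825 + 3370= 4195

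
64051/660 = 64051/660 = 97.05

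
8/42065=8/42065= 0.00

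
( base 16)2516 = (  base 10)9494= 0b10010100010110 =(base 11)7151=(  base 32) 98M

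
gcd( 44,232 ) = 4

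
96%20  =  16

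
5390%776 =734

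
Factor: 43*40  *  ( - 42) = -72240 = - 2^4 * 3^1 * 5^1 * 7^1*43^1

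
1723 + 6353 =8076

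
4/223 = 4/223 = 0.02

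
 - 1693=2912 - 4605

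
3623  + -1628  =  1995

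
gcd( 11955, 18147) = 3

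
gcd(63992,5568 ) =8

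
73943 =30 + 73913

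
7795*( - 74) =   -  576830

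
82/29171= 82/29171 = 0.00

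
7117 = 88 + 7029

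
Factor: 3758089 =3758089^1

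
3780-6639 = - 2859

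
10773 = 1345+9428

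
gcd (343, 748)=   1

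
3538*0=0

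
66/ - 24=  - 11/4 = - 2.75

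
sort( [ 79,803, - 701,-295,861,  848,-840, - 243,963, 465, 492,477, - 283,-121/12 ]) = [ - 840,-701, - 295, - 283,-243,-121/12,79, 465,477,492,803,848, 861,963]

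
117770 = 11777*10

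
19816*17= 336872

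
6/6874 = 3/3437 = 0.00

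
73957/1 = 73957 = 73957.00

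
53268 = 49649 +3619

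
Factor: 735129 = 3^3 * 19^1*1433^1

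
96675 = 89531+7144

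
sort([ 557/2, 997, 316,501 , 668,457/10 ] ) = [457/10, 557/2, 316, 501,  668, 997] 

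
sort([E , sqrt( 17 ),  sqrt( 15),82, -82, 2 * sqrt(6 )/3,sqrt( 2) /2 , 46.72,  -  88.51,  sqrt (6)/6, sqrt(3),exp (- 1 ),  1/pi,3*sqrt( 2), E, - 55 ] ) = [-88.51 ,-82,-55,1/pi,  exp(-1),  sqrt(6)/6,sqrt( 2 ) /2,  2*  sqrt( 6)/3,sqrt(3 ), E, E , sqrt(15), sqrt ( 17 ), 3*sqrt( 2),46.72, 82 ]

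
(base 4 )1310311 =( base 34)6fv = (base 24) cnd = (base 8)16465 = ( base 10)7477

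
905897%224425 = 8197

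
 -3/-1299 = 1/433 = 0.00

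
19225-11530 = 7695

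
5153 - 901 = 4252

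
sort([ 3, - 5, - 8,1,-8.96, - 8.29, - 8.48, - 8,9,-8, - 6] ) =[  -  8.96,-8.48, -8.29, - 8, - 8, - 8, - 6, - 5,1 , 3, 9] 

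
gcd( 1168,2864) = 16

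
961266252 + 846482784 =1807749036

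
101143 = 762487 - 661344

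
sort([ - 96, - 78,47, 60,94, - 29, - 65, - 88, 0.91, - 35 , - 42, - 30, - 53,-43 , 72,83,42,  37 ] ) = [- 96,-88, - 78, - 65,  -  53, - 43 ,  -  42,-35 , - 30,-29,0.91, 37 , 42, 47,60 , 72,83,94] 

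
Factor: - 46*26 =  -2^2*13^1*23^1 = - 1196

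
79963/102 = 783+ 97/102 = 783.95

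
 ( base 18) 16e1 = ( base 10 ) 8029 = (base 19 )134B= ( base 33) 7CA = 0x1f5d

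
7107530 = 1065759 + 6041771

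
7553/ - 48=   -  158+31/48 = - 157.35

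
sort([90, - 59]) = [ - 59, 90] 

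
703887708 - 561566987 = 142320721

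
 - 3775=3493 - 7268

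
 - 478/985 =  - 1 + 507/985 = - 0.49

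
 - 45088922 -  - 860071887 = 814982965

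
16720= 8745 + 7975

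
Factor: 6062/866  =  7^1 = 7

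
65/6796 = 65/6796 = 0.01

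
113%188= 113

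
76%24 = 4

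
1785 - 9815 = - 8030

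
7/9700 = 7/9700 = 0.00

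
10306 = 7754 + 2552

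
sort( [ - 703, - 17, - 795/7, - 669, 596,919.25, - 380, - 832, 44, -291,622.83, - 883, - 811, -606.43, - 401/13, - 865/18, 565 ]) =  [  -  883 , - 832, - 811,-703,  -  669, - 606.43, - 380, - 291, - 795/7, - 865/18, - 401/13, - 17, 44,565, 596, 622.83,919.25 ] 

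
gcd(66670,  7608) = 2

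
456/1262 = 228/631 = 0.36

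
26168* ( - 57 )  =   - 1491576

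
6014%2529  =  956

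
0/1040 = 0=0.00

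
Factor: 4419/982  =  9/2= 2^(- 1)*3^2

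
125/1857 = 125/1857 = 0.07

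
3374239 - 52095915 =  - 48721676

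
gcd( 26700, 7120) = 1780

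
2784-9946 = -7162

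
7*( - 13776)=-96432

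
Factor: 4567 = 4567^1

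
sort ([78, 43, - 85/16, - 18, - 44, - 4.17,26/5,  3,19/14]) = [ - 44, - 18, - 85/16, - 4.17,19/14, 3, 26/5, 43, 78]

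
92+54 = 146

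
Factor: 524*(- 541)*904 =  - 2^5 * 113^1 *131^1*541^1 = - 256269536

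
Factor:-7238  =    -  2^1 * 7^1*11^1*47^1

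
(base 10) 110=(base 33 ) 3B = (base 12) 92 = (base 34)38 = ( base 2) 1101110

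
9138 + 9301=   18439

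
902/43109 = 82/3919=   0.02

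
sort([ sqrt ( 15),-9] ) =[ - 9 , sqrt( 15)]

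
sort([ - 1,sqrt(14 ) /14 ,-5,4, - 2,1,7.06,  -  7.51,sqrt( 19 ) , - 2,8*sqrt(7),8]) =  [ -7.51, - 5, - 2, - 2, - 1,sqrt(14)/14, 1,  4,sqrt(19),7.06,8,8*sqrt(7)]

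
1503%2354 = 1503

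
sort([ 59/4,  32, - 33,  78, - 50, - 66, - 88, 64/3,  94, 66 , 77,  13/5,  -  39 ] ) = [ - 88, - 66, - 50,  -  39, - 33 , 13/5,  59/4, 64/3,32,66,77, 78,94]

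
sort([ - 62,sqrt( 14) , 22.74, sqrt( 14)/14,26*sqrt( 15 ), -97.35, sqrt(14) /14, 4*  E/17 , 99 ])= [ - 97.35, - 62, sqrt(14)/14,  sqrt(14)/14,4*E/17, sqrt( 14 ), 22.74, 99,26*sqrt( 15 )]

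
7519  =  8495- 976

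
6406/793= 6406/793 = 8.08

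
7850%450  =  200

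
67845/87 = 779 + 24/29 = 779.83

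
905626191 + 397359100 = 1302985291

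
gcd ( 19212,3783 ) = 3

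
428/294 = 1+67/147 = 1.46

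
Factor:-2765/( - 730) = 553/146 = 2^(  -  1 )*7^1*73^( - 1 )*79^1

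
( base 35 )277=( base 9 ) 3632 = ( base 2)101010001110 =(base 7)10610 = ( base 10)2702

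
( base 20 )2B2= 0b1111111110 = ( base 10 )1022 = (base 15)482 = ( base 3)1101212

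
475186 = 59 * 8054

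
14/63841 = 14/63841 =0.00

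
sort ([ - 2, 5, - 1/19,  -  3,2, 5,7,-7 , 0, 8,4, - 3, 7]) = [ - 7, - 3, - 3,  -  2, - 1/19, 0,2,4, 5,  5, 7,7, 8 ] 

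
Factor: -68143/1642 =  - 2^( - 1) *83^1 = - 83/2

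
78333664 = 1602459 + 76731205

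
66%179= 66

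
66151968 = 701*94368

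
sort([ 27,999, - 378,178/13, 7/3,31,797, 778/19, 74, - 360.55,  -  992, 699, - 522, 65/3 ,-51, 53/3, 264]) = [-992, - 522, - 378,-360.55,-51 , 7/3, 178/13, 53/3,  65/3,27, 31, 778/19,  74 , 264,699, 797, 999]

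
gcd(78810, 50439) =3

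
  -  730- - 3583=2853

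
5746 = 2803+2943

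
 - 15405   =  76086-91491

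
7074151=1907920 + 5166231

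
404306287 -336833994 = 67472293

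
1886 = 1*1886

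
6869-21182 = - 14313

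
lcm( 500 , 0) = 0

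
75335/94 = 75335/94 =801.44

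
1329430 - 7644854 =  - 6315424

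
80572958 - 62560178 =18012780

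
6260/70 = 89 + 3/7 = 89.43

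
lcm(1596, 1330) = 7980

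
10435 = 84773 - 74338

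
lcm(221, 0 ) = 0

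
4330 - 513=3817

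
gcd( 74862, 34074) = 18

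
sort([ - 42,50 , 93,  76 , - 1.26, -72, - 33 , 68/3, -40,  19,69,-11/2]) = [ - 72,-42 , - 40, - 33, - 11/2, - 1.26,19,68/3,50,  69,76, 93 ]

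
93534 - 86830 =6704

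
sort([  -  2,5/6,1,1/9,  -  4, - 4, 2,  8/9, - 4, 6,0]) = [ - 4,-4, - 4, - 2,0, 1/9,5/6, 8/9,1,2,  6] 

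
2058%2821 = 2058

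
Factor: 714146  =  2^1*357073^1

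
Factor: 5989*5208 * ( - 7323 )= - 2^3  *  3^2*7^1* 31^1*53^1*113^1*2441^1  =  - 228409583976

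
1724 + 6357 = 8081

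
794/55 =14+24/55=14.44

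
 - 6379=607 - 6986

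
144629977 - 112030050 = 32599927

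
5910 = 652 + 5258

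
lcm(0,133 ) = 0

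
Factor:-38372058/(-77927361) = 12790686/25975787  =  2^1 *3^1*19^1 * 1373^(-1)*18919^( - 1) * 112199^1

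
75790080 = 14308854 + 61481226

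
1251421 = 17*73613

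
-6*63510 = - 381060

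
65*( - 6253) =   -  406445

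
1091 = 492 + 599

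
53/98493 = 53/98493 = 0.00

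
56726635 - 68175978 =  - 11449343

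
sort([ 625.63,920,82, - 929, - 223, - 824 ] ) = [ - 929, - 824, - 223,82,  625.63,920 ]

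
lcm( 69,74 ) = 5106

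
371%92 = 3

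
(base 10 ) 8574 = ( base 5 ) 233244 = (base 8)20576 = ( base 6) 103410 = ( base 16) 217e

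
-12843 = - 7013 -5830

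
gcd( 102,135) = 3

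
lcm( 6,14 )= 42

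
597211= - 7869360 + 8466571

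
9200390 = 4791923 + 4408467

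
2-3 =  - 1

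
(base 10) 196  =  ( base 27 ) 77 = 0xC4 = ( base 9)237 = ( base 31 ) 6A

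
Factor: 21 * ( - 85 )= - 1785 = - 3^1*5^1*7^1 * 17^1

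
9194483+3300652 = 12495135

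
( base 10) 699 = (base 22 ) 19H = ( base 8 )1273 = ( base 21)1c6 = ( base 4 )22323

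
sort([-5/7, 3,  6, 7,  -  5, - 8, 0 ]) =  [- 8, - 5 ,  -  5/7, 0,  3, 6, 7 ]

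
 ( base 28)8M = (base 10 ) 246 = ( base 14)138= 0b11110110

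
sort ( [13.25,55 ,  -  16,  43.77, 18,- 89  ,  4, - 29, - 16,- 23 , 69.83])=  [ - 89, - 29, -23, -16,-16,  4, 13.25,18,43.77,55,69.83 ] 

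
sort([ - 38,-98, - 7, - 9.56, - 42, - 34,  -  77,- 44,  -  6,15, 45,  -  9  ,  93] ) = [  -  98,-77 , - 44 ,  -  42 ,-38, - 34, - 9.56,-9, - 7, - 6,15,  45,93] 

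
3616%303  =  283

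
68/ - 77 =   -  1 +9/77 = - 0.88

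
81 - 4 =77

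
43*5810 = 249830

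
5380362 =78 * 68979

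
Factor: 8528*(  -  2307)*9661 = - 190071441456 = -2^4*3^1*13^1*41^1*769^1 *9661^1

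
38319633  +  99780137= 138099770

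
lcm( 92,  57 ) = 5244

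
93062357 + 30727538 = 123789895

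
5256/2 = 2628 =2628.00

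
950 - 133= 817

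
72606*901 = 65418006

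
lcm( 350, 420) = 2100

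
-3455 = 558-4013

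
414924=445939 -31015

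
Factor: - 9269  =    -  13^1 * 23^1*31^1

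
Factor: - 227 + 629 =2^1*3^1*67^1 =402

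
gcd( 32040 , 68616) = 72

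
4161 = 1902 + 2259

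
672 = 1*672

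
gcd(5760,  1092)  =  12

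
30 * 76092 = 2282760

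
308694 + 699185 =1007879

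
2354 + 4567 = 6921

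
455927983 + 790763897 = 1246691880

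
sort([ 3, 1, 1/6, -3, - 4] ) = [ - 4, - 3,1/6,1, 3]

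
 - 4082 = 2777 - 6859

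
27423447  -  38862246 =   -  11438799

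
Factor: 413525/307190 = 2^ ( - 1) *5^1* 7^1*13^( - 1) = 35/26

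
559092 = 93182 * 6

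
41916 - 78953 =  -37037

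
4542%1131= 18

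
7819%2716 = 2387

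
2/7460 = 1/3730=0.00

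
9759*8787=85752333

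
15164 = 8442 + 6722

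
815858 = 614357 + 201501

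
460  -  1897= - 1437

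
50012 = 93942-43930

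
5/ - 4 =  - 5/4 = -  1.25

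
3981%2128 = 1853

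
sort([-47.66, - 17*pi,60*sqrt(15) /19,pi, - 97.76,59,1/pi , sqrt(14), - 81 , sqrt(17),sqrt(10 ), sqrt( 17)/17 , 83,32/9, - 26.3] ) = [ - 97.76,-81, - 17*pi, - 47.66, - 26.3,sqrt( 17 ) /17,1/pi, pi,sqrt(10 ), 32/9,sqrt(14 ),sqrt (17 ), 60*sqrt ( 15 ) /19, 59, 83 ]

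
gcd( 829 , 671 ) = 1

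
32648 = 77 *424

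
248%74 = 26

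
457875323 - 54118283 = 403757040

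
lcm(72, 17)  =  1224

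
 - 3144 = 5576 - 8720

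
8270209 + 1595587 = 9865796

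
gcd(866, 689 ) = 1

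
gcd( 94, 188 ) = 94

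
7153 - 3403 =3750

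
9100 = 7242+1858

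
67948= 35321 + 32627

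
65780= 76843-11063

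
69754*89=6208106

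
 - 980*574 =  - 562520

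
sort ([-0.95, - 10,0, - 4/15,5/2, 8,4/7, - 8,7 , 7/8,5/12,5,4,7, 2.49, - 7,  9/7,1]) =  [ - 10, - 8, - 7,  -  0.95,-4/15 , 0,5/12,4/7,7/8,1,9/7,2.49,5/2, 4 , 5, 7,7, 8 ]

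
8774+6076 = 14850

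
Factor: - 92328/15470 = -46164/7735 = - 2^2*3^1*5^(  -  1)*7^(  -  1) * 13^( - 1)*17^( -1)*3847^1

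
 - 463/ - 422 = 463/422 = 1.10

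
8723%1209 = 260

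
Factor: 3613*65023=234928099  =  7^2*1327^1*3613^1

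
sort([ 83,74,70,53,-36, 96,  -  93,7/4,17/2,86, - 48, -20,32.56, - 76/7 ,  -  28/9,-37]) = [  -  93, - 48, - 37,-36, - 20, - 76/7 , - 28/9, 7/4,17/2,32.56,  53, 70,74,83, 86,96]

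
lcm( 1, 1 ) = 1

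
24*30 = 720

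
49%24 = 1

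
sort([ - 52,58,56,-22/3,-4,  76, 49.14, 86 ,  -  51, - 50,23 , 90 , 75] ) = [ - 52, - 51, - 50,  -  22/3,  -  4, 23,49.14, 56, 58,  75, 76,86,90]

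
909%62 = 41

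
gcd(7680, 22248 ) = 24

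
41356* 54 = 2233224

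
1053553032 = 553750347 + 499802685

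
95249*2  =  190498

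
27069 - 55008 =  - 27939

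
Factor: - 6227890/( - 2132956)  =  3113945/1066478 = 2^(- 1)*5^1*7^( - 1 )*17^(  -  1)*389^1*1601^1*4481^( - 1) 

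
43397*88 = 3818936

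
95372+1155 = 96527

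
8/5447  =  8/5447 = 0.00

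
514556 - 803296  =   - 288740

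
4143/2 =4143/2 = 2071.50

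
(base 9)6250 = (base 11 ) 3495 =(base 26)6k5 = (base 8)10745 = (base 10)4581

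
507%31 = 11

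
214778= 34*6317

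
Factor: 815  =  5^1*163^1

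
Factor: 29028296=2^3*11^1*329867^1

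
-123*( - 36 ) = 4428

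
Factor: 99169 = 7^1*31^1 *457^1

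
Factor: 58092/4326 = 94/7 =2^1*7^(-1 )*47^1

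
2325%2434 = 2325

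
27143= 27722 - 579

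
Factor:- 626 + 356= - 270= - 2^1*3^3*5^1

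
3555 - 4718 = - 1163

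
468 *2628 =1229904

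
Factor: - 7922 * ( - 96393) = 763625346 = 2^1*3^1*11^1*17^1*23^1*127^1 *233^1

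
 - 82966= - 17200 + -65766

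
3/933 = 1/311 =0.00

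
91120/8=11390 = 11390.00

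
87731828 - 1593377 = 86138451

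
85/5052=85/5052= 0.02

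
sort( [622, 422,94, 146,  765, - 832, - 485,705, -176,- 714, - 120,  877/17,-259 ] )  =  [-832, - 714,-485, - 259, - 176, - 120, 877/17, 94,146, 422,622,705, 765]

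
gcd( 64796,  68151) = 1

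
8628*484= 4175952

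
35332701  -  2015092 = 33317609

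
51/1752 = 17/584 =0.03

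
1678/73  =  1678/73= 22.99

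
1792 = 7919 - 6127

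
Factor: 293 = 293^1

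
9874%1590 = 334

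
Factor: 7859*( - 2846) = -2^1*29^1*271^1*1423^1= -22366714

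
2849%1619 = 1230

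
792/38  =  20 + 16/19 = 20.84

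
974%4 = 2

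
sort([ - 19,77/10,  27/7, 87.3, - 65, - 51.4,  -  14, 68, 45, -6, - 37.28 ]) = [  -  65,-51.4, - 37.28,-19, - 14, - 6, 27/7, 77/10, 45,  68,87.3 ] 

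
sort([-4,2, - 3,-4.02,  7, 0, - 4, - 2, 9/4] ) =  [ - 4.02  , - 4, - 4 ,  -  3, -2,0,2,  9/4,7]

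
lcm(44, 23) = 1012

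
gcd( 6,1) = 1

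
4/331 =4/331 = 0.01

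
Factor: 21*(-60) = - 2^2*3^2*5^1*7^1= - 1260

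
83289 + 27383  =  110672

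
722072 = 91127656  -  90405584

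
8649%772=157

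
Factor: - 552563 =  - 11^1 * 191^1*263^1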